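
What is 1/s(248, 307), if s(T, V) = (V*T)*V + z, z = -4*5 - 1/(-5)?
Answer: 5/116868661 ≈ 4.2783e-8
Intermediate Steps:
z = -99/5 (z = -20 - 1*(-⅕) = -20 + ⅕ = -99/5 ≈ -19.800)
s(T, V) = -99/5 + T*V² (s(T, V) = (V*T)*V - 99/5 = (T*V)*V - 99/5 = T*V² - 99/5 = -99/5 + T*V²)
1/s(248, 307) = 1/(-99/5 + 248*307²) = 1/(-99/5 + 248*94249) = 1/(-99/5 + 23373752) = 1/(116868661/5) = 5/116868661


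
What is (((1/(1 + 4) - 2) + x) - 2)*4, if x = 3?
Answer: -16/5 ≈ -3.2000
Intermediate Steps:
(((1/(1 + 4) - 2) + x) - 2)*4 = (((1/(1 + 4) - 2) + 3) - 2)*4 = (((1/5 - 2) + 3) - 2)*4 = (((⅕ - 2) + 3) - 2)*4 = ((-9/5 + 3) - 2)*4 = (6/5 - 2)*4 = -⅘*4 = -16/5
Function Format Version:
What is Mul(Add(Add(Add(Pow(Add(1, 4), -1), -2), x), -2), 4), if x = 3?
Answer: Rational(-16, 5) ≈ -3.2000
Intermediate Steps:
Mul(Add(Add(Add(Pow(Add(1, 4), -1), -2), x), -2), 4) = Mul(Add(Add(Add(Pow(Add(1, 4), -1), -2), 3), -2), 4) = Mul(Add(Add(Add(Pow(5, -1), -2), 3), -2), 4) = Mul(Add(Add(Add(Rational(1, 5), -2), 3), -2), 4) = Mul(Add(Add(Rational(-9, 5), 3), -2), 4) = Mul(Add(Rational(6, 5), -2), 4) = Mul(Rational(-4, 5), 4) = Rational(-16, 5)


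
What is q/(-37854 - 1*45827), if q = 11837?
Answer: -11837/83681 ≈ -0.14145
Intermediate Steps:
q/(-37854 - 1*45827) = 11837/(-37854 - 1*45827) = 11837/(-37854 - 45827) = 11837/(-83681) = 11837*(-1/83681) = -11837/83681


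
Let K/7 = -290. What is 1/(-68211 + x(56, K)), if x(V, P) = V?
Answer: -1/68155 ≈ -1.4672e-5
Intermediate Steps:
K = -2030 (K = 7*(-290) = -2030)
1/(-68211 + x(56, K)) = 1/(-68211 + 56) = 1/(-68155) = -1/68155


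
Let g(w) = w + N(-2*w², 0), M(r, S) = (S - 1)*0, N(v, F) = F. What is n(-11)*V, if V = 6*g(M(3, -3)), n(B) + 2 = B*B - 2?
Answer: 0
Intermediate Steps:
n(B) = -4 + B² (n(B) = -2 + (B*B - 2) = -2 + (B² - 2) = -2 + (-2 + B²) = -4 + B²)
M(r, S) = 0 (M(r, S) = (-1 + S)*0 = 0)
g(w) = w (g(w) = w + 0 = w)
V = 0 (V = 6*0 = 0)
n(-11)*V = (-4 + (-11)²)*0 = (-4 + 121)*0 = 117*0 = 0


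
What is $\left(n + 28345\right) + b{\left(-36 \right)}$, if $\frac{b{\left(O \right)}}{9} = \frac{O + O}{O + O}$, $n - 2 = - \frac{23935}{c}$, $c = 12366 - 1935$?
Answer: $\frac{295757501}{10431} \approx 28354.0$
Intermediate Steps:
$c = 10431$ ($c = 12366 - 1935 = 10431$)
$n = - \frac{3073}{10431}$ ($n = 2 - \frac{23935}{10431} = - \frac{3073}{10431} \approx -0.2946$)
$b{\left(O \right)} = 9$ ($b{\left(O \right)} = 9 \frac{O + O}{O + O} = 9 \frac{2 O}{2 O} = 9 \cdot 2 O \frac{1}{2 O} = 9 \cdot 1 = 9$)
$\left(n + 28345\right) + b{\left(-36 \right)} = \left(- \frac{3073}{10431} + 28345\right) + 9 = \frac{295663622}{10431} + 9 = \frac{295757501}{10431}$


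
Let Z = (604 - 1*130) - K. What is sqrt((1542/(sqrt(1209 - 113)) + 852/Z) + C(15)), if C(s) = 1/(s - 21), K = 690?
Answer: sqrt(-2777812 + 1901286*sqrt(274))/822 ≈ 6.5166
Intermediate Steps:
C(s) = 1/(-21 + s)
Z = -216 (Z = (604 - 1*130) - 1*690 = (604 - 130) - 690 = 474 - 690 = -216)
sqrt((1542/(sqrt(1209 - 113)) + 852/Z) + C(15)) = sqrt((1542/(sqrt(1209 - 113)) + 852/(-216)) + 1/(-21 + 15)) = sqrt((1542/(sqrt(1096)) + 852*(-1/216)) + 1/(-6)) = sqrt((1542/((2*sqrt(274))) - 71/18) - 1/6) = sqrt((1542*(sqrt(274)/548) - 71/18) - 1/6) = sqrt((771*sqrt(274)/274 - 71/18) - 1/6) = sqrt((-71/18 + 771*sqrt(274)/274) - 1/6) = sqrt(-37/9 + 771*sqrt(274)/274)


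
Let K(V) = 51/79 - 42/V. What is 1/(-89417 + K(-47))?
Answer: -3713/331999606 ≈ -1.1184e-5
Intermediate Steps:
K(V) = 51/79 - 42/V (K(V) = 51*(1/79) - 42/V = 51/79 - 42/V)
1/(-89417 + K(-47)) = 1/(-89417 + (51/79 - 42/(-47))) = 1/(-89417 + (51/79 - 42*(-1/47))) = 1/(-89417 + (51/79 + 42/47)) = 1/(-89417 + 5715/3713) = 1/(-331999606/3713) = -3713/331999606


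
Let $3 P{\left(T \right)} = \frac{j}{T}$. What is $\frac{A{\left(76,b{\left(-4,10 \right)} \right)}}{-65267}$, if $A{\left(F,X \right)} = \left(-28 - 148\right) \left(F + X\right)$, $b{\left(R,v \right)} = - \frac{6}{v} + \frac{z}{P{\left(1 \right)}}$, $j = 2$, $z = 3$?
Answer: $\frac{70312}{326335} \approx 0.21546$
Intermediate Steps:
$P{\left(T \right)} = \frac{2}{3 T}$ ($P{\left(T \right)} = \frac{2 \frac{1}{T}}{3} = \frac{2}{3 T}$)
$b{\left(R,v \right)} = \frac{9}{2} - \frac{6}{v}$ ($b{\left(R,v \right)} = - \frac{6}{v} + \frac{3}{\frac{2}{3} \cdot 1^{-1}} = - \frac{6}{v} + \frac{3}{\frac{2}{3} \cdot 1} = - \frac{6}{v} + \frac{3}{\frac{2}{3}} = - \frac{6}{v} + 3 \cdot \frac{3}{2} = - \frac{6}{v} + \frac{9}{2} = \frac{9}{2} - \frac{6}{v}$)
$A{\left(F,X \right)} = - 176 F - 176 X$ ($A{\left(F,X \right)} = - 176 \left(F + X\right) = - 176 F - 176 X$)
$\frac{A{\left(76,b{\left(-4,10 \right)} \right)}}{-65267} = \frac{\left(-176\right) 76 - 176 \left(\frac{9}{2} - \frac{6}{10}\right)}{-65267} = \left(-13376 - 176 \left(\frac{9}{2} - \frac{3}{5}\right)\right) \left(- \frac{1}{65267}\right) = \left(-13376 - \frac{3432}{5}\right) \left(- \frac{1}{65267}\right) = \left(- \frac{70312}{5}\right) \left(- \frac{1}{65267}\right) = \frac{70312}{326335}$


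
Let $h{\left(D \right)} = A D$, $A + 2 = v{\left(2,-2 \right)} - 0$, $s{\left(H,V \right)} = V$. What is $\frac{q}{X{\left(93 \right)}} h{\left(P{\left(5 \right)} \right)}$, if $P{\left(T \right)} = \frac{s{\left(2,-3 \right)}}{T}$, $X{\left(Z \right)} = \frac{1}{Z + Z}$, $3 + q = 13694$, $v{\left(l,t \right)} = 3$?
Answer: $- \frac{7639578}{5} \approx -1.5279 \cdot 10^{6}$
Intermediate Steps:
$q = 13691$ ($q = -3 + 13694 = 13691$)
$X{\left(Z \right)} = \frac{1}{2 Z}$
$A = 1$ ($A = -2 + \left(3 - 0\right) = -2 + \left(3 + 0\right) = -2 + 3 = 1$)
$P{\left(T \right)} = - \frac{3}{T}$
$h{\left(D \right)} = D$ ($h{\left(D \right)} = 1 D = D$)
$\frac{q}{X{\left(93 \right)}} h{\left(P{\left(5 \right)} \right)} = \frac{13691}{\frac{1}{2} \cdot \frac{1}{93}} \left(- \frac{3}{5}\right) = \frac{13691}{\frac{1}{2} \cdot \frac{1}{93}} \left(\left(-3\right) \frac{1}{5}\right) = 13691 \frac{1}{\frac{1}{186}} \left(- \frac{3}{5}\right) = 13691 \cdot 186 \left(- \frac{3}{5}\right) = 2546526 \left(- \frac{3}{5}\right) = - \frac{7639578}{5}$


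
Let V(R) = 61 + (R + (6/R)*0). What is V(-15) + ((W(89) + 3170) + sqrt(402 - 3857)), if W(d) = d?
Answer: 3305 + I*sqrt(3455) ≈ 3305.0 + 58.779*I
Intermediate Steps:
V(R) = 61 + R (V(R) = 61 + (R + 0) = 61 + R)
V(-15) + ((W(89) + 3170) + sqrt(402 - 3857)) = (61 - 15) + ((89 + 3170) + sqrt(402 - 3857)) = 46 + (3259 + sqrt(-3455)) = 46 + (3259 + I*sqrt(3455)) = 3305 + I*sqrt(3455)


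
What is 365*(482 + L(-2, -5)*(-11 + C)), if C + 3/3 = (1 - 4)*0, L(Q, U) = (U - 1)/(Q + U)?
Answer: 1205230/7 ≈ 1.7218e+5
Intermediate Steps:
L(Q, U) = (-1 + U)/(Q + U)
C = -1 (C = -1 + (1 - 4)*0 = -1 - 3*0 = -1 + 0 = -1)
365*(482 + L(-2, -5)*(-11 + C)) = 365*(482 + ((-1 - 5)/(-2 - 5))*(-11 - 1)) = 365*(482 + (-6/(-7))*(-12)) = 365*(482 - 1/7*(-6)*(-12)) = 365*(482 + (6/7)*(-12)) = 365*(482 - 72/7) = 365*(3302/7) = 1205230/7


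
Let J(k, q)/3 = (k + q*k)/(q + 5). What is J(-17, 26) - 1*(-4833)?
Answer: 148446/31 ≈ 4788.6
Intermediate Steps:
J(k, q) = 3*(k + k*q)/(5 + q) (J(k, q) = 3*((k + q*k)/(q + 5)) = 3*((k + k*q)/(5 + q)) = 3*(k + k*q)/(5 + q))
J(-17, 26) - 1*(-4833) = 3*(-17)*(1 + 26)/(5 + 26) - 1*(-4833) = 3*(-17)*27/31 + 4833 = 3*(-17)*(1/31)*27 + 4833 = -1377/31 + 4833 = 148446/31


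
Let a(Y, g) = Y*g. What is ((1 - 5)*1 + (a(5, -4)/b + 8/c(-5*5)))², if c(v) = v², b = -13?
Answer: 395850816/66015625 ≈ 5.9963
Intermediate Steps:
((1 - 5)*1 + (a(5, -4)/b + 8/c(-5*5)))² = ((1 - 5)*1 + ((5*(-4))/(-13) + 8/((-5*5)²)))² = (-4*1 + (-20*(-1/13) + 8/((-25)²)))² = (-4 + (20/13 + 8/625))² = (-4 + 12604/8125)² = (-19896/8125)² = 395850816/66015625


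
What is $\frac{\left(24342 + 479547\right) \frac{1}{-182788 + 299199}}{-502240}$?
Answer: $- \frac{503889}{58466260640} \approx -8.6185 \cdot 10^{-6}$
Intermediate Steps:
$\frac{\left(24342 + 479547\right) \frac{1}{-182788 + 299199}}{-502240} = \frac{503889}{116411} \left(- \frac{1}{502240}\right) = - \frac{503889}{58466260640}$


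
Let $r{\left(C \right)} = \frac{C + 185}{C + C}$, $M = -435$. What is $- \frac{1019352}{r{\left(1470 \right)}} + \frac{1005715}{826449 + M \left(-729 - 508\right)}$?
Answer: $- \frac{817878652535279}{451664064} \approx -1.8108 \cdot 10^{6}$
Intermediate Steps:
$r{\left(C \right)} = \frac{185 + C}{2 C}$
$- \frac{1019352}{r{\left(1470 \right)}} + \frac{1005715}{826449 + M \left(-729 - 508\right)} = - \frac{1019352}{\frac{1}{2} \cdot \frac{1}{1470} \left(185 + 1470\right)} + \frac{1005715}{826449 - 435 \left(-729 - 508\right)} = - \frac{1019352}{\frac{1}{2} \cdot \frac{1}{1470} \cdot 1655} + \frac{1005715}{826449 - -538095} = - \frac{1019352}{\frac{331}{588}} + \frac{1005715}{826449 + 538095} = \left(-1019352\right) \frac{588}{331} + \frac{1005715}{1364544} = - \frac{599378976}{331} + 1005715 \cdot \frac{1}{1364544} = - \frac{599378976}{331} + \frac{1005715}{1364544} = - \frac{817878652535279}{451664064}$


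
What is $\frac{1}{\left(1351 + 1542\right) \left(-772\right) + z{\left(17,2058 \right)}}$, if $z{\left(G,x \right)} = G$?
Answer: $- \frac{1}{2233379} \approx -4.4775 \cdot 10^{-7}$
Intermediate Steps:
$\frac{1}{\left(1351 + 1542\right) \left(-772\right) + z{\left(17,2058 \right)}} = \frac{1}{\left(1351 + 1542\right) \left(-772\right) + 17} = \frac{1}{2893 \left(-772\right) + 17} = \frac{1}{-2233396 + 17} = \frac{1}{-2233379} = - \frac{1}{2233379}$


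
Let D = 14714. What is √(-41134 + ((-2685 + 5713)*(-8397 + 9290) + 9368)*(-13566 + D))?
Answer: √3114909922 ≈ 55811.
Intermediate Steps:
√(-41134 + ((-2685 + 5713)*(-8397 + 9290) + 9368)*(-13566 + D)) = √(-41134 + ((-2685 + 5713)*(-8397 + 9290) + 9368)*(-13566 + 14714)) = √(-41134 + (3028*893 + 9368)*1148) = √(-41134 + (2704004 + 9368)*1148) = √(-41134 + 2713372*1148) = √(-41134 + 3114951056) = √3114909922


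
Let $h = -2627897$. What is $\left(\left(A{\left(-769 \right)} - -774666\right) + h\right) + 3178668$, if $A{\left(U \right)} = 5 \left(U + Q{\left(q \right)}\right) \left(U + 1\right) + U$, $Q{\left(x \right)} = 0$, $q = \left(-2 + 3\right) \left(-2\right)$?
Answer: $4277628$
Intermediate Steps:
$q = -2$ ($q = 1 \left(-2\right) = -2$)
$A{\left(U \right)} = U + 5 U \left(1 + U\right)$ ($A{\left(U \right)} = 5 \left(U + 0\right) \left(U + 1\right) + U = 5 U \left(1 + U\right) + U = U + 5 U \left(1 + U\right)$)
$\left(\left(A{\left(-769 \right)} - -774666\right) + h\right) + 3178668 = \left(\left(- 769 \left(6 + 5 \left(-769\right)\right) - -774666\right) - 2627897\right) + 3178668 = \left(\left(- 769 \left(6 - 3845\right) + 774666\right) - 2627897\right) + 3178668 = \left(\left(\left(-769\right) \left(-3839\right) + 774666\right) - 2627897\right) + 3178668 = \left(\left(2952191 + 774666\right) - 2627897\right) + 3178668 = \left(3726857 - 2627897\right) + 3178668 = 1098960 + 3178668 = 4277628$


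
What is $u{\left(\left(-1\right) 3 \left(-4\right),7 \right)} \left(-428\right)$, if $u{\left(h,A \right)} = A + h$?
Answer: $-8132$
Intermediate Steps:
$u{\left(\left(-1\right) 3 \left(-4\right),7 \right)} \left(-428\right) = \left(7 + \left(-1\right) 3 \left(-4\right)\right) \left(-428\right) = \left(7 - -12\right) \left(-428\right) = \left(7 + 12\right) \left(-428\right) = 19 \left(-428\right) = -8132$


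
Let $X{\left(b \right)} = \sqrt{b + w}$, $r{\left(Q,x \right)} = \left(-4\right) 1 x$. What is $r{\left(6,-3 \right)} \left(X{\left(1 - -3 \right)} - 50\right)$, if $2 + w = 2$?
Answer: $-576$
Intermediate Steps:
$w = 0$ ($w = -2 + 2 = 0$)
$r{\left(Q,x \right)} = - 4 x$
$X{\left(b \right)} = \sqrt{b}$ ($X{\left(b \right)} = \sqrt{b + 0} = \sqrt{b}$)
$r{\left(6,-3 \right)} \left(X{\left(1 - -3 \right)} - 50\right) = \left(-4\right) \left(-3\right) \left(\sqrt{1 - -3} - 50\right) = 12 \left(\sqrt{1 + 3} - 50\right) = 12 \left(\sqrt{4} - 50\right) = 12 \left(2 - 50\right) = 12 \left(-48\right) = -576$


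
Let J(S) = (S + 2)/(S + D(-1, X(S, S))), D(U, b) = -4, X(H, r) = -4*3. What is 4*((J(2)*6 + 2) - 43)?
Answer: -212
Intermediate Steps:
X(H, r) = -12
J(S) = (2 + S)/(-4 + S) (J(S) = (S + 2)/(S - 4) = (2 + S)/(-4 + S))
4*((J(2)*6 + 2) - 43) = 4*((((2 + 2)/(-4 + 2))*6 + 2) - 43) = 4*(((4/(-2))*6 + 2) - 43) = 4*((-1/2*4*6 + 2) - 43) = 4*((-2*6 + 2) - 43) = 4*((-12 + 2) - 43) = 4*(-10 - 43) = 4*(-53) = -212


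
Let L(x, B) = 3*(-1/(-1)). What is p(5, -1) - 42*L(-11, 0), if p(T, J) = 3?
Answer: -123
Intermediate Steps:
L(x, B) = 3 (L(x, B) = 3*(-1*(-1)) = 3*1 = 3)
p(5, -1) - 42*L(-11, 0) = 3 - 42*3 = 3 - 126 = -123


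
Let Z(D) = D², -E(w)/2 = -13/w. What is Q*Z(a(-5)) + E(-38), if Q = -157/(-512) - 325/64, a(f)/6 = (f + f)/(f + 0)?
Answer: -418169/608 ≈ -687.78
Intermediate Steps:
E(w) = 26/w (E(w) = -(-26)/w = 26/w)
a(f) = 12 (a(f) = 6*((f + f)/(f + 0)) = 6*((2*f)/f) = 6*2 = 12)
Q = -2443/512 (Q = -157*(-1/512) - 325*1/64 = 157/512 - 325/64 = -2443/512 ≈ -4.7715)
Q*Z(a(-5)) + E(-38) = -2443/512*12² + 26/(-38) = -2443/512*144 + 26*(-1/38) = -21987/32 - 13/19 = -418169/608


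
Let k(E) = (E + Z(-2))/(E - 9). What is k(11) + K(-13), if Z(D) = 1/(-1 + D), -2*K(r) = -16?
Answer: 40/3 ≈ 13.333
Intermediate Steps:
K(r) = 8 (K(r) = -½*(-16) = 8)
k(E) = (-⅓ + E)/(-9 + E) (k(E) = (E + 1/(-1 - 2))/(E - 9) = (E + 1/(-3))/(-9 + E) = (E - ⅓)/(-9 + E) = (-⅓ + E)/(-9 + E))
k(11) + K(-13) = (-⅓ + 11)/(-9 + 11) + 8 = (32/3)/2 + 8 = (½)*(32/3) + 8 = 16/3 + 8 = 40/3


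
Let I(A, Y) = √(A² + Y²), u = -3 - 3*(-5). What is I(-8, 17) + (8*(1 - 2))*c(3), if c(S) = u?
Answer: -96 + √353 ≈ -77.212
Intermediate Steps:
u = 12 (u = -3 + 15 = 12)
c(S) = 12
I(-8, 17) + (8*(1 - 2))*c(3) = √((-8)² + 17²) + (8*(1 - 2))*12 = √(64 + 289) + (8*(-1))*12 = √353 - 8*12 = √353 - 96 = -96 + √353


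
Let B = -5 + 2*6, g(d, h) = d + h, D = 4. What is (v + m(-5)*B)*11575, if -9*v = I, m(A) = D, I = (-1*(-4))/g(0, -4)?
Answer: 2928475/9 ≈ 3.2539e+5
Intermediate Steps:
I = -1 (I = (-1*(-4))/(0 - 4) = 4/(-4) = 4*(-¼) = -1)
m(A) = 4
v = ⅑ (v = -⅑*(-1) = ⅑ ≈ 0.11111)
B = 7 (B = -5 + 12 = 7)
(v + m(-5)*B)*11575 = (⅑ + 4*7)*11575 = (⅑ + 28)*11575 = (253/9)*11575 = 2928475/9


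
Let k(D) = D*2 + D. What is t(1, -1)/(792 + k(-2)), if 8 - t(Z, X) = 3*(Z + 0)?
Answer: 5/786 ≈ 0.0063613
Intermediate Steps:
k(D) = 3*D (k(D) = 2*D + D = 3*D)
t(Z, X) = 8 - 3*Z (t(Z, X) = 8 - 3*(Z + 0) = 8 - 3*Z)
t(1, -1)/(792 + k(-2)) = (8 - 3*1)/(792 + 3*(-2)) = (8 - 3)/(792 - 6) = 5/786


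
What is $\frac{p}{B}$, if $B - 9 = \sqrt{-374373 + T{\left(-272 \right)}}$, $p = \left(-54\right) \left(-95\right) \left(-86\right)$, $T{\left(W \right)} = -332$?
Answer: $- \frac{1985310}{187393} + \frac{220590 i \sqrt{374705}}{187393} \approx -10.594 + 720.57 i$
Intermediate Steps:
$p = -441180$ ($p = 5130 \left(-86\right) = -441180$)
$B = 9 + i \sqrt{374705}$ ($B = 9 + \sqrt{-374373 - 332} = 9 + \sqrt{-374705} = 9 + i \sqrt{374705} \approx 9.0 + 612.13 i$)
$\frac{p}{B} = - \frac{441180}{9 + i \sqrt{374705}}$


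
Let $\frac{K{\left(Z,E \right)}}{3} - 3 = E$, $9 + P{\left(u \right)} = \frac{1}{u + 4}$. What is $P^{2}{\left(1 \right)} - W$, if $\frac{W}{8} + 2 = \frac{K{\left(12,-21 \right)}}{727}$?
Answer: $\frac{1709072}{18175} \approx 94.034$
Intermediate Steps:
$P{\left(u \right)} = -9 + \frac{1}{4 + u}$ ($P{\left(u \right)} = -9 + \frac{1}{u + 4} = -9 + \frac{1}{4 + u}$)
$K{\left(Z,E \right)} = 9 + 3 E$
$W = - \frac{12064}{727}$ ($W = -16 + 8 \frac{9 + 3 \left(-21\right)}{727} = -16 + 8 \left(9 - 63\right) \frac{1}{727} = -16 + 8 \left(\left(-54\right) \frac{1}{727}\right) = -16 + 8 \left(- \frac{54}{727}\right) = -16 - \frac{432}{727} = - \frac{12064}{727} \approx -16.594$)
$P^{2}{\left(1 \right)} - W = \left(\frac{-35 - 9}{4 + 1}\right)^{2} - - \frac{12064}{727} = \left(\frac{-35 - 9}{5}\right)^{2} + \frac{12064}{727} = \left(\frac{1}{5} \left(-44\right)\right)^{2} + \frac{12064}{727} = \left(- \frac{44}{5}\right)^{2} + \frac{12064}{727} = \frac{1936}{25} + \frac{12064}{727} = \frac{1709072}{18175}$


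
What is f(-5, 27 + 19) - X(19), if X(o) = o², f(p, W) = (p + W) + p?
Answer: -325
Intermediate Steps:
f(p, W) = W + 2*p (f(p, W) = (W + p) + p = W + 2*p)
f(-5, 27 + 19) - X(19) = ((27 + 19) + 2*(-5)) - 1*19² = (46 - 10) - 1*361 = 36 - 361 = -325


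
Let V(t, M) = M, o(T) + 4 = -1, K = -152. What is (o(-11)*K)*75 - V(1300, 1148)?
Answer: 55852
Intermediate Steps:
o(T) = -5 (o(T) = -4 - 1 = -5)
(o(-11)*K)*75 - V(1300, 1148) = -5*(-152)*75 - 1*1148 = 760*75 - 1148 = 57000 - 1148 = 55852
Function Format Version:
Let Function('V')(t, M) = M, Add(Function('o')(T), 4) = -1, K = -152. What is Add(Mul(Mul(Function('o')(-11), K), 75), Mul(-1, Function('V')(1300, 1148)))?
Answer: 55852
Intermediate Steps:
Function('o')(T) = -5 (Function('o')(T) = Add(-4, -1) = -5)
Add(Mul(Mul(Function('o')(-11), K), 75), Mul(-1, Function('V')(1300, 1148))) = Add(Mul(Mul(-5, -152), 75), Mul(-1, 1148)) = Add(Mul(760, 75), -1148) = Add(57000, -1148) = 55852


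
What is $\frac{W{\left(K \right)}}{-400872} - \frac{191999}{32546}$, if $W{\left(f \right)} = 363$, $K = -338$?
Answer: $- \frac{12829806221}{2174463352} \approx -5.9002$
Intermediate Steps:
$\frac{W{\left(K \right)}}{-400872} - \frac{191999}{32546} = \frac{363}{-400872} - \frac{191999}{32546} = 363 \left(- \frac{1}{400872}\right) - \frac{191999}{32546} = - \frac{121}{133624} - \frac{191999}{32546} = - \frac{12829806221}{2174463352}$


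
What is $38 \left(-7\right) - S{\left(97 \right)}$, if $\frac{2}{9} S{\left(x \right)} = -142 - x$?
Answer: $\frac{1619}{2} \approx 809.5$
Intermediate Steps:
$S{\left(x \right)} = -639 - \frac{9 x}{2}$ ($S{\left(x \right)} = \frac{9 \left(-142 - x\right)}{2} = -639 - \frac{9 x}{2}$)
$38 \left(-7\right) - S{\left(97 \right)} = 38 \left(-7\right) - \left(-639 - \frac{873}{2}\right) = -266 - \left(-639 - \frac{873}{2}\right) = -266 - - \frac{2151}{2} = -266 + \frac{2151}{2} = \frac{1619}{2}$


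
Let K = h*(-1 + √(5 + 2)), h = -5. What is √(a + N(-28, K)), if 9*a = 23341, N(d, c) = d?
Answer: √23089/3 ≈ 50.650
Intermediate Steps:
K = 5 - 5*√7 (K = -5*(-1 + √(5 + 2)) = -5*(-1 + √7) = 5 - 5*√7 ≈ -8.2288)
a = 23341/9 (a = (⅑)*23341 = 23341/9 ≈ 2593.4)
√(a + N(-28, K)) = √(23341/9 - 28) = √(23089/9) = √23089/3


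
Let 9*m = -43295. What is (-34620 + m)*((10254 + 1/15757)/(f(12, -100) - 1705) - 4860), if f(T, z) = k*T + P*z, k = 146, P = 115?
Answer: 311303833724302625/1624184289 ≈ 1.9167e+8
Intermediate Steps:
m = -43295/9 (m = (1/9)*(-43295) = -43295/9 ≈ -4810.6)
f(T, z) = 115*z + 146*T (f(T, z) = 146*T + 115*z = 115*z + 146*T)
(-34620 + m)*((10254 + 1/15757)/(f(12, -100) - 1705) - 4860) = (-34620 - 43295/9)*((10254 + 1/15757)/((115*(-100) + 146*12) - 1705) - 4860) = -354875*((10254 + 1/15757)/((-11500 + 1752) - 1705) - 4860)/9 = -354875*(161572279/(15757*(-9748 - 1705)) - 4860)/9 = -354875*((161572279/15757)/(-11453) - 4860)/9 = -354875*((161572279/15757)*(-1/11453) - 4860)/9 = -354875*(-161572279/180464921 - 4860)/9 = -354875/9*(-877221088339/180464921) = 311303833724302625/1624184289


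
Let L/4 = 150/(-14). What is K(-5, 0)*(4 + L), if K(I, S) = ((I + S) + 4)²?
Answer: -272/7 ≈ -38.857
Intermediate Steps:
K(I, S) = (4 + I + S)²
L = -300/7 (L = 4*(150/(-14)) = 4*(150*(-1/14)) = 4*(-75/7) = -300/7 ≈ -42.857)
K(-5, 0)*(4 + L) = (4 - 5 + 0)²*(4 - 300/7) = (-1)²*(-272/7) = 1*(-272/7) = -272/7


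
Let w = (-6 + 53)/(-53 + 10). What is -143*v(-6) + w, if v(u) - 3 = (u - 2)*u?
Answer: -313646/43 ≈ -7294.1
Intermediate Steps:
v(u) = 3 + u*(-2 + u) (v(u) = 3 + (u - 2)*u = 3 + (-2 + u)*u = 3 + u*(-2 + u))
w = -47/43 (w = 47/(-43) = 47*(-1/43) = -47/43 ≈ -1.0930)
-143*v(-6) + w = -143*(3 + (-6)² - 2*(-6)) - 47/43 = -143*(3 + 36 + 12) - 47/43 = -143*51 - 47/43 = -7293 - 47/43 = -313646/43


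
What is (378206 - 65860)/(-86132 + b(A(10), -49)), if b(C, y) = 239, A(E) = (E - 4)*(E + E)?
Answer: -312346/85893 ≈ -3.6365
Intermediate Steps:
A(E) = 2*E*(-4 + E) (A(E) = (-4 + E)*(2*E) = 2*E*(-4 + E))
(378206 - 65860)/(-86132 + b(A(10), -49)) = (378206 - 65860)/(-86132 + 239) = 312346/(-85893) = 312346*(-1/85893) = -312346/85893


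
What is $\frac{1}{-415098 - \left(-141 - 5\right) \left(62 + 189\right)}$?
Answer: $- \frac{1}{378452} \approx -2.6423 \cdot 10^{-6}$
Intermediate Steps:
$\frac{1}{-415098 - \left(-141 - 5\right) \left(62 + 189\right)} = \frac{1}{-415098 - \left(-146\right) 251} = \frac{1}{-415098 - -36646} = \frac{1}{-415098 + 36646} = \frac{1}{-378452} = - \frac{1}{378452}$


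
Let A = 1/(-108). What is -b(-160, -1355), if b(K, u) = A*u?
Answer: -1355/108 ≈ -12.546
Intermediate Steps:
A = -1/108 ≈ -0.0092593
b(K, u) = -u/108
-b(-160, -1355) = -(-1)*(-1355)/108 = -1*1355/108 = -1355/108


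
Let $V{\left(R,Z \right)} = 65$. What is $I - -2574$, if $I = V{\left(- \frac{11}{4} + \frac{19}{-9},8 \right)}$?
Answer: $2639$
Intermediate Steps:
$I = 65$
$I - -2574 = 65 - -2574 = 65 + 2574 = 2639$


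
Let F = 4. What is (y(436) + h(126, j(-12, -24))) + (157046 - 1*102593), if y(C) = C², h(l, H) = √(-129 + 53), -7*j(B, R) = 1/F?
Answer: 244549 + 2*I*√19 ≈ 2.4455e+5 + 8.7178*I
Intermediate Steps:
j(B, R) = -1/28 (j(B, R) = -⅐/4 = -⅐*¼ = -1/28)
h(l, H) = 2*I*√19 (h(l, H) = √(-76) = 2*I*√19)
(y(436) + h(126, j(-12, -24))) + (157046 - 1*102593) = (436² + 2*I*√19) + (157046 - 1*102593) = (190096 + 2*I*√19) + (157046 - 102593) = (190096 + 2*I*√19) + 54453 = 244549 + 2*I*√19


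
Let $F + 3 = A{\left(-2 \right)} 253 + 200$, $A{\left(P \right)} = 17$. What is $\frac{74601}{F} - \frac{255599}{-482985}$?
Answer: $\frac{37180848287}{2172466530} \approx 17.115$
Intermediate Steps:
$F = 4498$ ($F = -3 + \left(17 \cdot 253 + 200\right) = -3 + \left(4301 + 200\right) = -3 + 4501 = 4498$)
$\frac{74601}{F} - \frac{255599}{-482985} = \frac{74601}{4498} - \frac{255599}{-482985} = 74601 \cdot \frac{1}{4498} - - \frac{255599}{482985} = \frac{74601}{4498} + \frac{255599}{482985} = \frac{37180848287}{2172466530}$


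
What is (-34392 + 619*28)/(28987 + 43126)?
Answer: -17060/72113 ≈ -0.23657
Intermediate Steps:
(-34392 + 619*28)/(28987 + 43126) = (-34392 + 17332)/72113 = -17060*1/72113 = -17060/72113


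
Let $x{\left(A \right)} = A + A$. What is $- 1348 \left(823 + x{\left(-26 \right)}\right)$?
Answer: $-1039308$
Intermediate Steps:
$x{\left(A \right)} = 2 A$
$- 1348 \left(823 + x{\left(-26 \right)}\right) = - 1348 \left(823 + 2 \left(-26\right)\right) = - 1348 \left(823 - 52\right) = \left(-1348\right) 771 = -1039308$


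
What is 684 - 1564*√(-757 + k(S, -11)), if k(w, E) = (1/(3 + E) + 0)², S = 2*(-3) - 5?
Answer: 684 - 1173*I*√5383/2 ≈ 684.0 - 43031.0*I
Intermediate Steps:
S = -11 (S = -6 - 5 = -11)
k(w, E) = (3 + E)⁻² (k(w, E) = (1/(3 + E))² = (3 + E)⁻²)
684 - 1564*√(-757 + k(S, -11)) = 684 - 1564*√(-757 + (3 - 11)⁻²) = 684 - 1564*√(-757 + (-8)⁻²) = 684 - 1564*√(-757 + 1/64) = 684 - 1173*I*√5383/2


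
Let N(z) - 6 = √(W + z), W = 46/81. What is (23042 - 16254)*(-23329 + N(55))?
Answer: -158316524 + 6788*√4501/9 ≈ -1.5827e+8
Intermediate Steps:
W = 46/81 (W = 46*(1/81) = 46/81 ≈ 0.56790)
N(z) = 6 + √(46/81 + z)
(23042 - 16254)*(-23329 + N(55)) = (23042 - 16254)*(-23329 + (6 + √(46 + 81*55)/9)) = 6788*(-23329 + (6 + √(46 + 4455)/9)) = 6788*(-23329 + (6 + √4501/9)) = 6788*(-23323 + √4501/9) = -158316524 + 6788*√4501/9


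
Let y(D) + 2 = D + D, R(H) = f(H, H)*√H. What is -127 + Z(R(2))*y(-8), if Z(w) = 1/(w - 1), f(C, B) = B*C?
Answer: -3955/31 - 72*√2/31 ≈ -130.87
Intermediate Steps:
R(H) = H^(5/2) (R(H) = (H*H)*√H = H²*√H = H^(5/2))
y(D) = -2 + 2*D (y(D) = -2 + (D + D) = -2 + 2*D)
Z(w) = 1/(-1 + w)
-127 + Z(R(2))*y(-8) = -127 + (-2 + 2*(-8))/(-1 + 2^(5/2)) = -127 + (-2 - 16)/(-1 + 4*√2) = -127 - 18/(-1 + 4*√2)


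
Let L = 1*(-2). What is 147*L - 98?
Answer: -392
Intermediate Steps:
L = -2
147*L - 98 = 147*(-2) - 98 = -294 - 98 = -392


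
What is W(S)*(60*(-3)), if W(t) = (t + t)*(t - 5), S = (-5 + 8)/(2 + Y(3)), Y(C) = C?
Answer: 4752/5 ≈ 950.40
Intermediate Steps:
S = 3/5 (S = (-5 + 8)/(2 + 3) = 3/5 ≈ 0.60000)
W(t) = 2*t*(-5 + t) (W(t) = (2*t)*(-5 + t) = 2*t*(-5 + t))
W(S)*(60*(-3)) = (2*(3/5)*(-5 + 3/5))*(60*(-3)) = (2*(3/5)*(-22/5))*(-180) = -132/25*(-180) = 4752/5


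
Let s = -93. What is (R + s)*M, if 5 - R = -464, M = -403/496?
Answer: -611/2 ≈ -305.50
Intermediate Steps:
M = -13/16 (M = -403*1/496 = -13/16 ≈ -0.81250)
R = 469 (R = 5 - 1*(-464) = 5 + 464 = 469)
(R + s)*M = (469 - 93)*(-13/16) = 376*(-13/16) = -611/2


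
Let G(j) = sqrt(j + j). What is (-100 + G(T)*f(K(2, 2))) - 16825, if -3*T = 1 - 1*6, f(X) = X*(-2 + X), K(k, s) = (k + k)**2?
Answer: -16925 + 224*sqrt(30)/3 ≈ -16516.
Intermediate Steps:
K(k, s) = 4*k**2 (K(k, s) = (2*k)**2 = 4*k**2)
T = 5/3 (T = -(1 - 1*6)/3 = -(1 - 6)/3 = -1/3*(-5) = 5/3 ≈ 1.6667)
G(j) = sqrt(2)*sqrt(j) (G(j) = sqrt(2*j) = sqrt(2)*sqrt(j))
(-100 + G(T)*f(K(2, 2))) - 16825 = (-100 + (sqrt(2)*sqrt(5/3))*((4*2**2)*(-2 + 4*2**2))) - 16825 = (-100 + (sqrt(2)*(sqrt(15)/3))*((4*4)*(-2 + 4*4))) - 16825 = (-100 + (sqrt(30)/3)*(16*(-2 + 16))) - 16825 = (-100 + (sqrt(30)/3)*(16*14)) - 16825 = (-100 + (sqrt(30)/3)*224) - 16825 = (-100 + 224*sqrt(30)/3) - 16825 = -16925 + 224*sqrt(30)/3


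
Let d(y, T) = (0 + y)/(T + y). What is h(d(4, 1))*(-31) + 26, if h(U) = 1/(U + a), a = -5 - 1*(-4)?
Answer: 181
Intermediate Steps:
a = -1 (a = -5 + 4 = -1)
d(y, T) = y/(T + y)
h(U) = 1/(-1 + U) (h(U) = 1/(U - 1) = 1/(-1 + U))
h(d(4, 1))*(-31) + 26 = -31/(-1 + 4/(1 + 4)) + 26 = -31/(-1 + 4/5) + 26 = -31/(-1 + 4*(⅕)) + 26 = -31/(-1 + ⅘) + 26 = -31/(-⅕) + 26 = -5*(-31) + 26 = 155 + 26 = 181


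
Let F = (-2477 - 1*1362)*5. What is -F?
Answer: 19195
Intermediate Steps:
F = -19195 (F = (-2477 - 1362)*5 = -3839*5 = -19195)
-F = -1*(-19195) = 19195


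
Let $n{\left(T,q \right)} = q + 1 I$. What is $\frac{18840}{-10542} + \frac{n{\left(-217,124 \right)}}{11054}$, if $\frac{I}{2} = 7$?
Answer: $- \frac{17233547}{9710939} \approx -1.7747$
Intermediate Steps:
$I = 14$ ($I = 2 \cdot 7 = 14$)
$n{\left(T,q \right)} = 14 + q$ ($n{\left(T,q \right)} = q + 1 \cdot 14 = q + 14 = 14 + q$)
$\frac{18840}{-10542} + \frac{n{\left(-217,124 \right)}}{11054} = \frac{18840}{-10542} + \frac{14 + 124}{11054} = 18840 \left(- \frac{1}{10542}\right) + 138 \cdot \frac{1}{11054} = - \frac{3140}{1757} + \frac{69}{5527} = - \frac{17233547}{9710939}$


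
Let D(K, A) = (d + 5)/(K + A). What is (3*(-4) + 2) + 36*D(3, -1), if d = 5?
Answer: 170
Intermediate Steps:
D(K, A) = 10/(A + K) (D(K, A) = (5 + 5)/(K + A) = 10/(A + K))
(3*(-4) + 2) + 36*D(3, -1) = (3*(-4) + 2) + 36*(10/(-1 + 3)) = (-12 + 2) + 36*(10/2) = -10 + 36*(10*(½)) = -10 + 36*5 = -10 + 180 = 170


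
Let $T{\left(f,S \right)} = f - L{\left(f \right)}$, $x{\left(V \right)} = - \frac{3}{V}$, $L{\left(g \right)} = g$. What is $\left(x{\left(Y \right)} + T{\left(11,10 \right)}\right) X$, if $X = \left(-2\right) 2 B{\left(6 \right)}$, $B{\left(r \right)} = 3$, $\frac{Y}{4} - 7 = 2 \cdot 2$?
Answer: $\frac{9}{11} \approx 0.81818$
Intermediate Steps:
$Y = 44$ ($Y = 28 + 4 \cdot 2 \cdot 2 = 28 + 4 \cdot 4 = 28 + 16 = 44$)
$T{\left(f,S \right)} = 0$ ($T{\left(f,S \right)} = f - f = 0$)
$X = -12$ ($X = \left(-2\right) 2 \cdot 3 = \left(-4\right) 3 = -12$)
$\left(x{\left(Y \right)} + T{\left(11,10 \right)}\right) X = \left(- \frac{3}{44} + 0\right) \left(-12\right) = \left(- \frac{3}{44}\right) \left(-12\right) = \frac{9}{11}$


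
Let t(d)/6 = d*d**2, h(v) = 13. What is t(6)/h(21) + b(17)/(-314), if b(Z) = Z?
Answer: 406723/4082 ≈ 99.638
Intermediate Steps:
t(d) = 6*d**3 (t(d) = 6*(d*d**2) = 6*d**3)
t(6)/h(21) + b(17)/(-314) = (6*6**3)/13 + 17/(-314) = (6*216)*(1/13) + 17*(-1/314) = 1296*(1/13) - 17/314 = 1296/13 - 17/314 = 406723/4082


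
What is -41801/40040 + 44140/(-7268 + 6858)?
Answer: -178450401/1641640 ≈ -108.70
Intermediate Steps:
-41801/40040 + 44140/(-7268 + 6858) = -41801*1/40040 + 44140/(-410) = -41801/40040 + 44140*(-1/410) = -41801/40040 - 4414/41 = -178450401/1641640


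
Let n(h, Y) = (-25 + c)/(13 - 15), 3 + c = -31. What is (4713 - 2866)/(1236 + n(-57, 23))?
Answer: 3694/2531 ≈ 1.4595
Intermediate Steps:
c = -34 (c = -3 - 31 = -34)
n(h, Y) = 59/2 (n(h, Y) = (-25 - 34)/(13 - 15) = -59/(-2) = -59*(-½) = 59/2)
(4713 - 2866)/(1236 + n(-57, 23)) = (4713 - 2866)/(1236 + 59/2) = 1847/(2531/2) = 1847*(2/2531) = 3694/2531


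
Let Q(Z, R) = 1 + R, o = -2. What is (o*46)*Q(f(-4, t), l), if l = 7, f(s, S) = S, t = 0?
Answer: -736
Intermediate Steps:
(o*46)*Q(f(-4, t), l) = (-2*46)*(1 + 7) = -92*8 = -736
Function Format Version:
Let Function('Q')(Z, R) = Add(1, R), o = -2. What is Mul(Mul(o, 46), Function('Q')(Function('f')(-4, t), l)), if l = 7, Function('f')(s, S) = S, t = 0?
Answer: -736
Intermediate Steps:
Mul(Mul(o, 46), Function('Q')(Function('f')(-4, t), l)) = Mul(Mul(-2, 46), Add(1, 7)) = Mul(-92, 8) = -736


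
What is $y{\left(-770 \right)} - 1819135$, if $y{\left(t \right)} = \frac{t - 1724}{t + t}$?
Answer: $- \frac{1400732703}{770} \approx -1.8191 \cdot 10^{6}$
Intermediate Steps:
$y{\left(t \right)} = \frac{-1724 + t}{2 t}$
$y{\left(-770 \right)} - 1819135 = \frac{-1724 - 770}{2 \left(-770\right)} - 1819135 = \frac{1}{2} \left(- \frac{1}{770}\right) \left(-2494\right) - 1819135 = \frac{1247}{770} - 1819135 = - \frac{1400732703}{770}$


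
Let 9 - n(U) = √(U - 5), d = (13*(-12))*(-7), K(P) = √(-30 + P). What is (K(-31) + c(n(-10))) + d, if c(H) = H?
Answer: 1101 + I*√61 - I*√15 ≈ 1101.0 + 3.9373*I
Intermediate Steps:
d = 1092 (d = -156*(-7) = 1092)
n(U) = 9 - √(-5 + U) (n(U) = 9 - √(U - 5) = 9 - √(-5 + U))
(K(-31) + c(n(-10))) + d = (√(-30 - 31) + (9 - √(-5 - 10))) + 1092 = (√(-61) + (9 - √(-15))) + 1092 = (I*√61 + (9 - I*√15)) + 1092 = (9 + I*√61 - I*√15) + 1092 = 1101 + I*√61 - I*√15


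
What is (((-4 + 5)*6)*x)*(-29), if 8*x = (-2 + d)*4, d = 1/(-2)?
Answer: 435/2 ≈ 217.50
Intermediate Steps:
d = -½ ≈ -0.50000
x = -5/4 (x = ((-2 - ½)*4)/8 = (-5/2*4)/8 = (⅛)*(-10) = -5/4 ≈ -1.2500)
(((-4 + 5)*6)*x)*(-29) = (((-4 + 5)*6)*(-5/4))*(-29) = ((1*6)*(-5/4))*(-29) = (6*(-5/4))*(-29) = -15/2*(-29) = 435/2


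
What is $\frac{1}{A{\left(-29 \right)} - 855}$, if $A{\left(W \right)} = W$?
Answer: $- \frac{1}{884} \approx -0.0011312$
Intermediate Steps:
$\frac{1}{A{\left(-29 \right)} - 855} = \frac{1}{-29 - 855} = \frac{1}{-884} = - \frac{1}{884}$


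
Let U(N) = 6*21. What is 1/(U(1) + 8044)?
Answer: 1/8170 ≈ 0.00012240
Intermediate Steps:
U(N) = 126
1/(U(1) + 8044) = 1/(126 + 8044) = 1/8170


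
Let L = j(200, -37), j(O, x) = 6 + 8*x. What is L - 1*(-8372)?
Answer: 8082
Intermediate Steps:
L = -290 (L = 6 + 8*(-37) = 6 - 296 = -290)
L - 1*(-8372) = -290 - 1*(-8372) = -290 + 8372 = 8082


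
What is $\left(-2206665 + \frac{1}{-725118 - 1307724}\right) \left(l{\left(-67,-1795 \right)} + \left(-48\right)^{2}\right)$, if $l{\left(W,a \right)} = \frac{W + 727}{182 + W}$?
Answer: $- \frac{39717284638757074}{7792561} \approx -5.0968 \cdot 10^{9}$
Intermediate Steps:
$l{\left(W,a \right)} = \frac{727 + W}{182 + W}$
$\left(-2206665 + \frac{1}{-725118 - 1307724}\right) \left(l{\left(-67,-1795 \right)} + \left(-48\right)^{2}\right) = \left(-2206665 + \frac{1}{-725118 - 1307724}\right) \left(\frac{727 - 67}{182 - 67} + \left(-48\right)^{2}\right) = \left(-2206665 + \frac{1}{-2032842}\right) \left(\frac{1}{115} \cdot 660 + 2304\right) = \left(-2206665 - \frac{1}{2032842}\right) \left(\frac{1}{115} \cdot 660 + 2304\right) = - \frac{4485801291931 \left(\frac{132}{23} + 2304\right)}{2032842} = \left(- \frac{4485801291931}{2032842}\right) \frac{53124}{23} = - \frac{39717284638757074}{7792561}$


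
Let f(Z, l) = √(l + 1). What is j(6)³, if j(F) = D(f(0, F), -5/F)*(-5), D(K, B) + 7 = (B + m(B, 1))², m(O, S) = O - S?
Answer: -125/729 ≈ -0.17147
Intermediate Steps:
f(Z, l) = √(1 + l)
D(K, B) = -7 + (-1 + 2*B)² (D(K, B) = -7 + (B + (B - 1*1))² = -7 + (B + (B - 1))² = -7 + (B + (-1 + B))² = -7 + (-1 + 2*B)²)
j(F) = 35 - 5*(-1 - 10/F)² (j(F) = (-7 + (-1 + 2*(-5/F))²)*(-5) = (-7 + (-1 - 10/F)²)*(-5) = 35 - 5*(-1 - 10/F)²)
j(6)³ = (30 - 500/6² - 100/6)³ = (30 - 500*1/36 - 100*⅙)³ = (30 - 125/9 - 50/3)³ = (-5/9)³ = -125/729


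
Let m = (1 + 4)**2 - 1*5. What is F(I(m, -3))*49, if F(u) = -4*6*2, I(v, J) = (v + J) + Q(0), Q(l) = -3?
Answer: -2352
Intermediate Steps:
m = 20 (m = 5**2 - 5 = 25 - 5 = 20)
I(v, J) = -3 + J + v (I(v, J) = (v + J) - 3 = (J + v) - 3 = -3 + J + v)
F(u) = -48 (F(u) = -24*2 = -48)
F(I(m, -3))*49 = -48*49 = -2352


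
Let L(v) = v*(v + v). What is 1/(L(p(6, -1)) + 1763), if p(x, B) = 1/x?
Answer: 18/31735 ≈ 0.00056720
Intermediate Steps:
L(v) = 2*v**2 (L(v) = v*(2*v) = 2*v**2)
1/(L(p(6, -1)) + 1763) = 1/(2*(1/6)**2 + 1763) = 1/(2*(1/36) + 1763) = 1/(1/18 + 1763) = 1/(31735/18) = 18/31735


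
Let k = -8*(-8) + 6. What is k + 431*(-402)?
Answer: -173192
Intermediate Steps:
k = 70 (k = 64 + 6 = 70)
k + 431*(-402) = 70 + 431*(-402) = 70 - 173262 = -173192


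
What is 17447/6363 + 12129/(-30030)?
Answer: 1636471/699930 ≈ 2.3381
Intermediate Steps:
17447/6363 + 12129/(-30030) = 17447*(1/6363) + 12129*(-1/30030) = 17447/6363 - 311/770 = 1636471/699930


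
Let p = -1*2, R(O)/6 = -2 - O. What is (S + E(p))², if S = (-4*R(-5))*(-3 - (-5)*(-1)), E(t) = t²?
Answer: 336400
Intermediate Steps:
R(O) = -12 - 6*O (R(O) = 6*(-2 - O) = -12 - 6*O)
p = -2
S = 576 (S = (-4*(-12 - 6*(-5)))*(-3 - (-5)*(-1)) = (-4*(-12 + 30))*(-3 - 1*5) = (-4*18)*(-3 - 5) = -72*(-8) = 576)
(S + E(p))² = (576 + (-2)²)² = (576 + 4)² = 580² = 336400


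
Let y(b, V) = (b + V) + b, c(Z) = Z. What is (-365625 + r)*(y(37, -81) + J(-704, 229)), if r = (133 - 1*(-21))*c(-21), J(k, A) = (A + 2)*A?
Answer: -19509690228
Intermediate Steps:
J(k, A) = A*(2 + A) (J(k, A) = (2 + A)*A = A*(2 + A))
r = -3234 (r = (133 - 1*(-21))*(-21) = (133 + 21)*(-21) = 154*(-21) = -3234)
y(b, V) = V + 2*b (y(b, V) = (V + b) + b = V + 2*b)
(-365625 + r)*(y(37, -81) + J(-704, 229)) = (-365625 - 3234)*((-81 + 2*37) + 229*(2 + 229)) = -368859*((-81 + 74) + 229*231) = -368859*(-7 + 52899) = -368859*52892 = -19509690228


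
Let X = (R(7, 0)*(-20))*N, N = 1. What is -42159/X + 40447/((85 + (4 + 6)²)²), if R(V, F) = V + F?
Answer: 289710871/958300 ≈ 302.32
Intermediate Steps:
R(V, F) = F + V
X = -140 (X = ((0 + 7)*(-20))*1 = (7*(-20))*1 = -140*1 = -140)
-42159/X + 40447/((85 + (4 + 6)²)²) = -42159/(-140) + 40447/((85 + (4 + 6)²)²) = -42159*(-1/140) + 40447/((85 + 10²)²) = 42159/140 + 40447/((85 + 100)²) = 42159/140 + 40447/(185²) = 42159/140 + 40447/34225 = 289710871/958300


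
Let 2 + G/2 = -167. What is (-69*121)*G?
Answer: 2821962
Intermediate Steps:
G = -338 (G = -4 + 2*(-167) = -4 - 334 = -338)
(-69*121)*G = -69*121*(-338) = -8349*(-338) = 2821962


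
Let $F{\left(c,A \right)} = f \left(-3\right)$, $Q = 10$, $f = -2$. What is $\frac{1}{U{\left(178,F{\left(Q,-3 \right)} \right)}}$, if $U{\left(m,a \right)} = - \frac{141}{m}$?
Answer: $- \frac{178}{141} \approx -1.2624$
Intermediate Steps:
$F{\left(c,A \right)} = 6$ ($F{\left(c,A \right)} = \left(-2\right) \left(-3\right) = 6$)
$\frac{1}{U{\left(178,F{\left(Q,-3 \right)} \right)}} = \frac{1}{\left(-141\right) \frac{1}{178}} = \frac{1}{- \frac{141}{178}} = - \frac{178}{141}$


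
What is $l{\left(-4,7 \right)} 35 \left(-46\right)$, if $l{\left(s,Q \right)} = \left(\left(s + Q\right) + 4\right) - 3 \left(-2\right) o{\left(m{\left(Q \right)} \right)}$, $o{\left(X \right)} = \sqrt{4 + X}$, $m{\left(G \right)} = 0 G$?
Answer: $-30590$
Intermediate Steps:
$m{\left(G \right)} = 0$
$l{\left(s,Q \right)} = 16 + Q + s$ ($l{\left(s,Q \right)} = \left(\left(s + Q\right) + 4\right) - 3 \left(-2\right) \sqrt{4 + 0} = \left(\left(Q + s\right) + 4\right) - - 6 \sqrt{4} = \left(4 + Q + s\right) - \left(-6\right) 2 = \left(4 + Q + s\right) - -12 = \left(4 + Q + s\right) + 12 = 16 + Q + s$)
$l{\left(-4,7 \right)} 35 \left(-46\right) = \left(16 + 7 - 4\right) 35 \left(-46\right) = 19 \cdot 35 \left(-46\right) = 665 \left(-46\right) = -30590$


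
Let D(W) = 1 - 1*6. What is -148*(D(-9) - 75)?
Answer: 11840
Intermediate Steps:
D(W) = -5 (D(W) = 1 - 6 = -5)
-148*(D(-9) - 75) = -148*(-5 - 75) = -148*(-80) = 11840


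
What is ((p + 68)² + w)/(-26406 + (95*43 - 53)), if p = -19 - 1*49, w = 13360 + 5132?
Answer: -3082/3729 ≈ -0.82650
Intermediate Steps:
w = 18492
p = -68 (p = -19 - 49 = -68)
((p + 68)² + w)/(-26406 + (95*43 - 53)) = ((-68 + 68)² + 18492)/(-26406 + (95*43 - 53)) = (0² + 18492)/(-26406 + (4085 - 53)) = (0 + 18492)/(-26406 + 4032) = 18492/(-22374) = 18492*(-1/22374) = -3082/3729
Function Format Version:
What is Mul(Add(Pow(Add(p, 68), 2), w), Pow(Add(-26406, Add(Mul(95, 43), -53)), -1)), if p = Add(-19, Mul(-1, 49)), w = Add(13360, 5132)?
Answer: Rational(-3082, 3729) ≈ -0.82650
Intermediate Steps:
w = 18492
p = -68 (p = Add(-19, -49) = -68)
Mul(Add(Pow(Add(p, 68), 2), w), Pow(Add(-26406, Add(Mul(95, 43), -53)), -1)) = Mul(Add(Pow(Add(-68, 68), 2), 18492), Pow(Add(-26406, Add(Mul(95, 43), -53)), -1)) = Mul(Add(Pow(0, 2), 18492), Pow(Add(-26406, Add(4085, -53)), -1)) = Mul(Add(0, 18492), Pow(Add(-26406, 4032), -1)) = Mul(18492, Pow(-22374, -1)) = Mul(18492, Rational(-1, 22374)) = Rational(-3082, 3729)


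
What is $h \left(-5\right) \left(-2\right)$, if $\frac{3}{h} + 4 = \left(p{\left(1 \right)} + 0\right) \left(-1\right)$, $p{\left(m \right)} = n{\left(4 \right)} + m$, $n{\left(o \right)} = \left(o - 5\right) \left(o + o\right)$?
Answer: $10$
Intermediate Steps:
$n{\left(o \right)} = 2 o \left(-5 + o\right)$ ($n{\left(o \right)} = \left(-5 + o\right) 2 o = 2 o \left(-5 + o\right)$)
$p{\left(m \right)} = -8 + m$ ($p{\left(m \right)} = 2 \cdot 4 \left(-5 + 4\right) + m = 2 \cdot 4 \left(-1\right) + m = -8 + m$)
$h = 1$ ($h = \frac{3}{-4 + \left(\left(-8 + 1\right) + 0\right) \left(-1\right)} = \frac{3}{-4 + \left(-7 + 0\right) \left(-1\right)} = \frac{3}{-4 - -7} = \frac{3}{-4 + 7} = \frac{3}{3} = 3 \cdot \frac{1}{3} = 1$)
$h \left(-5\right) \left(-2\right) = 1 \left(-5\right) \left(-2\right) = \left(-5\right) \left(-2\right) = 10$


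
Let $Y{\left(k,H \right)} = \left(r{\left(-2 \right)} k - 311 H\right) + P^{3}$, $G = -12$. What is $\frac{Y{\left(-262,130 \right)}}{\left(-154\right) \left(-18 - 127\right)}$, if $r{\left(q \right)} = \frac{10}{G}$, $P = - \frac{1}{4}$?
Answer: $- \frac{1102949}{612480} \approx -1.8008$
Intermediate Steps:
$P = - \frac{1}{4}$ ($P = \left(-1\right) \frac{1}{4} = - \frac{1}{4} \approx -0.25$)
$r{\left(q \right)} = - \frac{5}{6}$ ($r{\left(q \right)} = \frac{10}{-12} = 10 \left(- \frac{1}{12}\right) = - \frac{5}{6}$)
$Y{\left(k,H \right)} = - \frac{1}{64} - 311 H - \frac{5 k}{6}$ ($Y{\left(k,H \right)} = \left(- \frac{5 k}{6} - 311 H\right) + \left(- \frac{1}{4}\right)^{3} = \left(- 311 H - \frac{5 k}{6}\right) - \frac{1}{64} = - \frac{1}{64} - 311 H - \frac{5 k}{6}$)
$\frac{Y{\left(-262,130 \right)}}{\left(-154\right) \left(-18 - 127\right)} = \frac{- \frac{1}{64} - 40430 - - \frac{655}{3}}{\left(-154\right) \left(-18 - 127\right)} = \frac{- \frac{1}{64} - 40430 + \frac{655}{3}}{\left(-154\right) \left(-145\right)} = - \frac{7720643}{192 \cdot 22330} = \left(- \frac{7720643}{192}\right) \frac{1}{22330} = - \frac{1102949}{612480}$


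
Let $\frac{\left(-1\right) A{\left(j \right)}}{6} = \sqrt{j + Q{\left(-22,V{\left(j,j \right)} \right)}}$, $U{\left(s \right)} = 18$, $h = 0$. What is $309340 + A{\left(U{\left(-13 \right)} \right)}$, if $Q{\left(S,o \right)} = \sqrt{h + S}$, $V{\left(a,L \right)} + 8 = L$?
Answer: $309340 - 6 \sqrt{18 + i \sqrt{22}} \approx 3.0931 \cdot 10^{5} - 3.2893 i$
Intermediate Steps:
$V{\left(a,L \right)} = -8 + L$
$Q{\left(S,o \right)} = \sqrt{S}$ ($Q{\left(S,o \right)} = \sqrt{0 + S} = \sqrt{S}$)
$A{\left(j \right)} = - 6 \sqrt{j + i \sqrt{22}}$ ($A{\left(j \right)} = - 6 \sqrt{j + \sqrt{-22}} = - 6 \sqrt{j + i \sqrt{22}}$)
$309340 + A{\left(U{\left(-13 \right)} \right)} = 309340 - 6 \sqrt{18 + i \sqrt{22}}$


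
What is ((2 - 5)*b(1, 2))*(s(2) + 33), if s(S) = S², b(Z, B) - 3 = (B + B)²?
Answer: -2109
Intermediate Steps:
b(Z, B) = 3 + 4*B² (b(Z, B) = 3 + (B + B)² = 3 + (2*B)² = 3 + 4*B²)
((2 - 5)*b(1, 2))*(s(2) + 33) = ((2 - 5)*(3 + 4*2²))*(2² + 33) = (-3*(3 + 4*4))*(4 + 33) = -3*(3 + 16)*37 = -3*19*37 = -57*37 = -2109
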